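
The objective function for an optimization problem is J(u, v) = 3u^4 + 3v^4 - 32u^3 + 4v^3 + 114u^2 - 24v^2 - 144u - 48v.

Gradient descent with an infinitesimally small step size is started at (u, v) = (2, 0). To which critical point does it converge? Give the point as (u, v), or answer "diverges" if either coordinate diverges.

J is separable, so gradient descent decouples: u follows -∂J/∂u, v follows -∂J/∂v.
∂J/∂u = 12(u - 4)(u - 3)(u - 1); at u=2 this is 24, so u decreases.
∂J/∂v = 12(v - 2)(v + 1)(v + 2); at v=0 this is -48, so v increases.
u converges to its nearest critical value 1 (a local min of the u-part); v converges to 2. The iterate converges to (1, 2).

(1, 2)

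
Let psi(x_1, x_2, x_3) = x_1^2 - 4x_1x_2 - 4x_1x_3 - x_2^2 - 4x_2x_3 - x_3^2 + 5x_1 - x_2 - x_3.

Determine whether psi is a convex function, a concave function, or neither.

psi is quadratic, so its Hessian is the constant matrix H = [[2, -4, -4], [-4, -2, -4], [-4, -4, -2]].
Leading principal minors: 2, -20, -88.
Neither pattern holds ⇒ H is indefinite ⇒ neither convex nor concave.

neither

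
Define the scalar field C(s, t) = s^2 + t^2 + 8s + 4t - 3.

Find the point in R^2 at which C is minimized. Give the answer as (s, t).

C(s,t) separates as P(s) + Q(t) − 3, so its minimum is min P + min Q − 3.
P'(s) = 2s + 8 vanishes at s ∈ {-4}; Q'(t) = 2(t + 2) vanishes at t ∈ {-2}.
Local minima of P (where P''>0): P(-4)=-16. Local minima of Q: Q(-2)=-4.
So the global minimum of C is P(-4) + Q(-2) − 3 = -16 − 4 − 3 = -23, attained at (-4, -2).

(-4, -2)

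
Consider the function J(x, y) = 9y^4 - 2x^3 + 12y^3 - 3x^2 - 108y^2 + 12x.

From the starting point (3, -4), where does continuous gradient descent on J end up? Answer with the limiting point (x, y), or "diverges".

diverges

J is separable, so gradient descent decouples: x follows -∂J/∂x, y follows -∂J/∂y.
∂J/∂x = -6(x - 1)(x + 2); at x=3 this is -60, so x increases.
∂J/∂y = 36y(y - 2)(y + 3); at y=-4 this is -864, so y increases.
The x-coordinate has no critical point in that direction and runs off to infinity.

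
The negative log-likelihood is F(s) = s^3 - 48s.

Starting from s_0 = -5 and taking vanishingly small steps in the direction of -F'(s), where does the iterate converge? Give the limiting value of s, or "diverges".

diverges

F'(s) = 3(s - 4)(s + 4), so F'(-5) = 27.
Gradient descent moves in the -F' direction, i.e. s is decreasing.
There is no critical point below s=-5, and F' keeps the same sign, so the iterate runs off to −∞.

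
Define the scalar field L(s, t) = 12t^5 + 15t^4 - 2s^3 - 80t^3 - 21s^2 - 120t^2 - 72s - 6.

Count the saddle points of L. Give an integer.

L separates as a function of s plus a function of t, so ∇L=0 decouples.
∂L/∂s = -6(s + 3)(s + 4) = 0 at s ∈ {-4, -3}; ∂L/∂t = 60t(t - 2)(t + 1)(t + 2) = 0 at t ∈ {-2, -1, 0, 2}.
The Hessian is diagonal: diag(L_ss, L_tt). Second derivatives: L_ss(-4)=6, L_ss(-3)=-6; L_tt(-2)=-480, L_tt(-1)=180, L_tt(0)=-240, L_tt(2)=1440.
Saddle points occur where the two diagonal entries have opposite signs: (-4, -2), (-4, 0), (-3, -1), (-3, 2). Count: 4.

4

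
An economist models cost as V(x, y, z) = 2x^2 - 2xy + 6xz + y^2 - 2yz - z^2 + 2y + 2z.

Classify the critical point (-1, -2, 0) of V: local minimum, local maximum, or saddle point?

saddle point

The Hessian is constant: H = [[4, -2, 6], [-2, 2, -2], [6, -2, -2]].
Leading principal minors: Δ₁ = 4, Δ₂ = 4, Δ₃ = -48.
The minors fit neither the all-positive nor the alternating-sign pattern, so H is indefinite: a saddle point.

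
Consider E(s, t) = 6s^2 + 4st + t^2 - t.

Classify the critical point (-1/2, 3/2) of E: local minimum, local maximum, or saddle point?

The Hessian of E is constant: H = [[12, 4], [4, 2]].
det(H) = 12·2 − 4² = 8.
det(H) > 0 and tr(H) = 14 > 0, so H is positive definite and the point is a local minimum.

local minimum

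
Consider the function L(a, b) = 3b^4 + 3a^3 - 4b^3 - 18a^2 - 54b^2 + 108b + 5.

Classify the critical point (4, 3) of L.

The mixed partial ∂²L/∂a∂b is 0, so the Hessian at any point is diag(L_aa, L_bb) = diag(18(a - 2), 12(3b^2 - 2b - 9)).
At (4, 3): H = diag(36, 144).
Both eigenvalues are positive, so H is positive definite: a local minimum.

local minimum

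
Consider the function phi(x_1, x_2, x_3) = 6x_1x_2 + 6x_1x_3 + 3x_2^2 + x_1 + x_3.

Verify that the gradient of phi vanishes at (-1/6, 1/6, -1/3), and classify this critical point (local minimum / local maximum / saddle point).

∇phi = (6x_2 + 6x_3 + 1, 6x_1 + 6x_2, 6x_1 + 1); substituting (-1/6, 1/6, -1/3) gives ∇phi = (0, 0, 0), so (-1/6, 1/6, -1/3) is indeed a critical point.
The Hessian is constant: H = [[0, 6, 6], [6, 6, 0], [6, 0, 0]].
Leading principal minors: Δ₁ = 0, Δ₂ = -36, Δ₃ = -216.
The minors fit neither the all-positive nor the alternating-sign pattern, so H is indefinite: a saddle point.

saddle point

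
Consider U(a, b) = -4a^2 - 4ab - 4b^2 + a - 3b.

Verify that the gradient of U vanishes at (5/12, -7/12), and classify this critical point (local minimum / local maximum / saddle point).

∇U = (-8a - 4b + 1, -4a - 8b - 3); substituting (5/12, -7/12) gives ∇U = (0, 0), so (5/12, -7/12) is indeed a critical point.
The Hessian of U is constant: H = [[-8, -4], [-4, -8]].
det(H) = (-8)·(-8) − (-4)² = 48.
det(H) > 0 and tr(H) = -16 < 0, so H is negative definite and the point is a local maximum.

local maximum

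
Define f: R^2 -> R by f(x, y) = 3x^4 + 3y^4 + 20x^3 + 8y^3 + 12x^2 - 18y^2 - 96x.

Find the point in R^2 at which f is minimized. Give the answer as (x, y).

f(x,y) separates as P(x) + Q(y), so its minimum is min P + min Q.
P'(x) = 12(x - 1)(x + 2)(x + 4) vanishes at x ∈ {-4, -2, 1}; Q'(y) = 12y(y - 1)(y + 3) vanishes at y ∈ {-3, 0, 1}.
Local minima of P (where P''>0): P(-4)=64, P(1)=-61. Local minima of Q: Q(-3)=-135, Q(1)=-7.
So the global minimum of f is P(1) + Q(-3) = -61 − 135 = -196, attained at (1, -3).

(1, -3)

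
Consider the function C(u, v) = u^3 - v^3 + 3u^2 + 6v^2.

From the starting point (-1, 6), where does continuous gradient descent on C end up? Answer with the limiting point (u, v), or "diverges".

C is separable, so gradient descent decouples: u follows -∂C/∂u, v follows -∂C/∂v.
∂C/∂u = 3u(u + 2); at u=-1 this is -3, so u increases.
∂C/∂v = -3v(v - 4); at v=6 this is -36, so v increases.
The v-coordinate has no critical point in that direction and runs off to infinity.

diverges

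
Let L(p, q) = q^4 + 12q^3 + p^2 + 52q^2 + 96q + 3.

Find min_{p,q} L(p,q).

L(p,q) separates as A(p) + B(q) + 3, so its minimum is min A + min B + 3.
A'(p) = 2p vanishes at p ∈ {0}; B'(q) = 4(q + 2)(q + 3)(q + 4) vanishes at q ∈ {-4, -3, -2}.
Local minima of A (where A''>0): A(0)=0. Local minima of B: B(-4)=-64, B(-2)=-64.
So the global minimum of L is A(0) + B(-4) + 3 = 0 − 64 + 3 = -61, attained at (0, -4).

-61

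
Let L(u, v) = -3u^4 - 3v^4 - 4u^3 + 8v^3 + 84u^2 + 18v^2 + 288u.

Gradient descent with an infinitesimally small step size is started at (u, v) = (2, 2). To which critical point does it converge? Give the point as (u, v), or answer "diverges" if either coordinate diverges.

L is separable, so gradient descent decouples: u follows -∂L/∂u, v follows -∂L/∂v.
∂L/∂u = -12(u - 4)(u + 2)(u + 3); at u=2 this is 480, so u decreases.
∂L/∂v = -12v(v - 3)(v + 1); at v=2 this is 72, so v decreases.
u converges to its nearest critical value -2 (a local min of the u-part); v converges to 0. The iterate converges to (-2, 0).

(-2, 0)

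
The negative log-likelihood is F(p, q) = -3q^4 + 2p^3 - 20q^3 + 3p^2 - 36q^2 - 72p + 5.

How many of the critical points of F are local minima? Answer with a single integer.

F separates as a function of p plus a function of q, so ∇F=0 decouples.
∂F/∂p = 6(p - 3)(p + 4) = 0 at p ∈ {-4, 3}; ∂F/∂q = -12q(q + 2)(q + 3) = 0 at q ∈ {-3, -2, 0}.
The Hessian is diagonal: diag(F_pp, F_qq). Second derivatives: F_pp(-4)=-42, F_pp(3)=42; F_qq(-3)=-36, F_qq(-2)=24, F_qq(0)=-72.
Local minima occur where both diagonal entries positive: (3, -2). Count: 1.

1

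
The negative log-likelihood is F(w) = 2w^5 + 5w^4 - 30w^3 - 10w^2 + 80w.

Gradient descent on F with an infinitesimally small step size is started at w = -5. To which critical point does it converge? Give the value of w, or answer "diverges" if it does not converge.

diverges

F'(w) = 10(w - 2)(w - 1)(w + 1)(w + 4), so F'(-5) = 1680.
Gradient descent moves in the -F' direction, i.e. w is decreasing.
There is no critical point below w=-5, and F' keeps the same sign, so the iterate runs off to −∞.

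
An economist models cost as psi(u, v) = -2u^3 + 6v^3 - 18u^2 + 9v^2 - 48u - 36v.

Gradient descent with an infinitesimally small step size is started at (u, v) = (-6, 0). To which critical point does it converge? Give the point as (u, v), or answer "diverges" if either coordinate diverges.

(-4, 1)

psi is separable, so gradient descent decouples: u follows -∂psi/∂u, v follows -∂psi/∂v.
∂psi/∂u = -6(u + 2)(u + 4); at u=-6 this is -48, so u increases.
∂psi/∂v = 18(v - 1)(v + 2); at v=0 this is -36, so v increases.
u converges to its nearest critical value -4 (a local min of the u-part); v converges to 1. The iterate converges to (-4, 1).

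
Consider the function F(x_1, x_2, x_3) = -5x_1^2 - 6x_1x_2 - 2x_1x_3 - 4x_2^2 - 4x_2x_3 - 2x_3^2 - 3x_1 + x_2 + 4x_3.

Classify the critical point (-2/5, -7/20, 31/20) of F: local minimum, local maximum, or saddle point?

The Hessian is constant: H = [[-10, -6, -2], [-6, -8, -4], [-2, -4, -4]].
Leading principal minors: Δ₁ = -10, Δ₂ = 44, Δ₃ = -80.
The minors alternate sign starting negative (−, +, −), so H is negative definite: a local maximum.

local maximum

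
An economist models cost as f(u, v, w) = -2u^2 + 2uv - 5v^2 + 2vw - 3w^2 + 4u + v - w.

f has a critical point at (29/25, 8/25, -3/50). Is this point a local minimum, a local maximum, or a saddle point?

local maximum

The Hessian is constant: H = [[-4, 2, 0], [2, -10, 2], [0, 2, -6]].
Leading principal minors: Δ₁ = -4, Δ₂ = 36, Δ₃ = -200.
The minors alternate sign starting negative (−, +, −), so H is negative definite: a local maximum.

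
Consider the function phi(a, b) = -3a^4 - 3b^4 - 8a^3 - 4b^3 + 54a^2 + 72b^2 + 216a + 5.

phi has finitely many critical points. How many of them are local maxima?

4

phi separates as a function of a plus a function of b, so ∇phi=0 decouples.
∂phi/∂a = -12(a - 3)(a + 2)(a + 3) = 0 at a ∈ {-3, -2, 3}; ∂phi/∂b = -12b(b - 3)(b + 4) = 0 at b ∈ {-4, 0, 3}.
The Hessian is diagonal: diag(phi_aa, phi_bb). Second derivatives: phi_aa(-3)=-72, phi_aa(-2)=60, phi_aa(3)=-360; phi_bb(-4)=-336, phi_bb(0)=144, phi_bb(3)=-252.
Local maxima occur where both diagonal entries negative: (-3, -4), (-3, 3), (3, -4), (3, 3). Count: 4.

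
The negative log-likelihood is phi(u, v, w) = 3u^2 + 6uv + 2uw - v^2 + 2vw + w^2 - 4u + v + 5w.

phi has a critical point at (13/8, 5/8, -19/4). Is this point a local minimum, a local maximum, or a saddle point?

The Hessian is constant: H = [[6, 6, 2], [6, -2, 2], [2, 2, 2]].
Leading principal minors: Δ₁ = 6, Δ₂ = -48, Δ₃ = -64.
The minors fit neither the all-positive nor the alternating-sign pattern, so H is indefinite: a saddle point.

saddle point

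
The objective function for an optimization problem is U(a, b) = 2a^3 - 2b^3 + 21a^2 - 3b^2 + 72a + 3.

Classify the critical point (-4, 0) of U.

The mixed partial ∂²U/∂a∂b is 0, so the Hessian at any point is diag(U_aa, U_bb) = diag(6(2a + 7), -6(2b + 1)).
At (-4, 0): H = diag(-6, -6).
Both eigenvalues are negative, so H is negative definite: a local maximum.

local maximum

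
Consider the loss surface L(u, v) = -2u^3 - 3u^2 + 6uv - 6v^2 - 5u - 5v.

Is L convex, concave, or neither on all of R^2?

neither

The term -2u^3 is cubic, so the Hessian is not constant.
∂²L/∂u² = -12u - 6, which takes both signs as u varies (negative for sufficiently large u). A diagonal entry of the Hessian changing sign means the Hessian is neither positive- nor negative-semidefinite on all of R^2.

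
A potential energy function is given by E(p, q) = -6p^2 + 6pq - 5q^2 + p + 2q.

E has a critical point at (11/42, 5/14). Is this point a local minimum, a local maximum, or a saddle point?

The Hessian of E is constant: H = [[-12, 6], [6, -10]].
det(H) = (-12)·(-10) − 6² = 84.
det(H) > 0 and tr(H) = -22 < 0, so H is negative definite and the point is a local maximum.

local maximum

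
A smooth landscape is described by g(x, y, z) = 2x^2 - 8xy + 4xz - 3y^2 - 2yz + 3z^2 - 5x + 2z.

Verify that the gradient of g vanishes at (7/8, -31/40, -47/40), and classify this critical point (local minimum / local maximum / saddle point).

saddle point

∇g = (4x - 8y + 4z - 5, -8x - 6y - 2z, 4x - 2y + 6z + 2); substituting (7/8, -31/40, -47/40) gives ∇g = (0, 0, 0), so (7/8, -31/40, -47/40) is indeed a critical point.
The Hessian is constant: H = [[4, -8, 4], [-8, -6, -2], [4, -2, 6]].
Leading principal minors: Δ₁ = 4, Δ₂ = -88, Δ₃ = -320.
The minors fit neither the all-positive nor the alternating-sign pattern, so H is indefinite: a saddle point.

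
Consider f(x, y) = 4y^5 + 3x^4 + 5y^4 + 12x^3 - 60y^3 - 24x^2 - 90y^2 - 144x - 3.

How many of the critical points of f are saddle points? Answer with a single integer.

6

f separates as a function of x plus a function of y, so ∇f=0 decouples.
∂f/∂x = 12(x - 2)(x + 2)(x + 3) = 0 at x ∈ {-3, -2, 2}; ∂f/∂y = 20y(y - 3)(y + 1)(y + 3) = 0 at y ∈ {-3, -1, 0, 3}.
The Hessian is diagonal: diag(f_xx, f_yy). Second derivatives: f_xx(-3)=60, f_xx(-2)=-48, f_xx(2)=240; f_yy(-3)=-720, f_yy(-1)=160, f_yy(0)=-180, f_yy(3)=1440.
Saddle points occur where the two diagonal entries have opposite signs: (-3, -3), (-3, 0), (-2, -1), (-2, 3), (2, -3), (2, 0). Count: 6.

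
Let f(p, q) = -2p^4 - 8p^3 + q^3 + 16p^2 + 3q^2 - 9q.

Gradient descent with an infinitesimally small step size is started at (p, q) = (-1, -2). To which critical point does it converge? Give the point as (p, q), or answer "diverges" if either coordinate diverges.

(0, 1)

f is separable, so gradient descent decouples: p follows -∂f/∂p, q follows -∂f/∂q.
∂f/∂p = -8p(p - 1)(p + 4); at p=-1 this is -48, so p increases.
∂f/∂q = 3(q - 1)(q + 3); at q=-2 this is -9, so q increases.
p converges to its nearest critical value 0 (a local min of the p-part); q converges to 1. The iterate converges to (0, 1).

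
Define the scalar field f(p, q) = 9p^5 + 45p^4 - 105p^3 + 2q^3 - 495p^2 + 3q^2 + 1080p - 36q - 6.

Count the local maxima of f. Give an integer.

f separates as a function of p plus a function of q, so ∇f=0 decouples.
∂f/∂p = 45(p - 2)(p - 1)(p + 3)(p + 4) = 0 at p ∈ {-4, -3, 1, 2}; ∂f/∂q = 6(q - 2)(q + 3) = 0 at q ∈ {-3, 2}.
The Hessian is diagonal: diag(f_pp, f_qq). Second derivatives: f_pp(-4)=-1350, f_pp(-3)=900, f_pp(1)=-900, f_pp(2)=1350; f_qq(-3)=-30, f_qq(2)=30.
Local maxima occur where both diagonal entries negative: (-4, -3), (1, -3). Count: 2.

2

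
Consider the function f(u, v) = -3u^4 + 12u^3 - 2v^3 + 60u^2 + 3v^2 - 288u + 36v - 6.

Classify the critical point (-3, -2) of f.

The mixed partial ∂²f/∂u∂v is 0, so the Hessian at any point is diag(f_uu, f_vv) = diag(12(-3u^2 + 6u + 10), 6(-2v + 1)).
At (-3, -2): H = diag(-420, 30).
The eigenvalues have opposite signs, so H is indefinite: a saddle point.

saddle point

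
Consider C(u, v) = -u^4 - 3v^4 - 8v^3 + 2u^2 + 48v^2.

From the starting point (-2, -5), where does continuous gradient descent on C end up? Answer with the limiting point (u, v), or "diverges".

C is separable, so gradient descent decouples: u follows -∂C/∂u, v follows -∂C/∂v.
∂C/∂u = -4u(u - 1)(u + 1); at u=-2 this is 24, so u decreases.
∂C/∂v = -12v(v - 2)(v + 4); at v=-5 this is 420, so v decreases.
The u-coordinate has no critical point in that direction and runs off to infinity.

diverges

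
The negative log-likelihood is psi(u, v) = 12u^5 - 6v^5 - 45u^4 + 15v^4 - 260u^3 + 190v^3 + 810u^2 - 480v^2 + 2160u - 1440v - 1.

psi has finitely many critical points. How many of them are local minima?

4

psi separates as a function of u plus a function of v, so ∇psi=0 decouples.
∂psi/∂u = 60(u - 4)(u - 3)(u + 1)(u + 3) = 0 at u ∈ {-3, -1, 3, 4}; ∂psi/∂v = -30(v - 4)(v - 3)(v + 1)(v + 4) = 0 at v ∈ {-4, -1, 3, 4}.
The Hessian is diagonal: diag(psi_uu, psi_vv). Second derivatives: psi_uu(-3)=-5040, psi_uu(-1)=2400, psi_uu(3)=-1440, psi_uu(4)=2100; psi_vv(-4)=5040, psi_vv(-1)=-1800, psi_vv(3)=840, psi_vv(4)=-1200.
Local minima occur where both diagonal entries positive: (-1, -4), (-1, 3), (4, -4), (4, 3). Count: 4.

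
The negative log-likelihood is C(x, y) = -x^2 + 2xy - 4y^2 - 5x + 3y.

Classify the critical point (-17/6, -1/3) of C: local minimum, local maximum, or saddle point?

The Hessian of C is constant: H = [[-2, 2], [2, -8]].
det(H) = (-2)·(-8) − 2² = 12.
det(H) > 0 and tr(H) = -10 < 0, so H is negative definite and the point is a local maximum.

local maximum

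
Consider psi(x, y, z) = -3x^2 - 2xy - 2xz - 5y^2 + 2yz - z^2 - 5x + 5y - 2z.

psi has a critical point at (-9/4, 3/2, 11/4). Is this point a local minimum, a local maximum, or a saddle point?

local maximum

The Hessian is constant: H = [[-6, -2, -2], [-2, -10, 2], [-2, 2, -2]].
Leading principal minors: Δ₁ = -6, Δ₂ = 56, Δ₃ = -32.
The minors alternate sign starting negative (−, +, −), so H is negative definite: a local maximum.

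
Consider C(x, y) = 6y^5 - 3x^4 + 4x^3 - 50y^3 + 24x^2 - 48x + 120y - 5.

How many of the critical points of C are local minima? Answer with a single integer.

C separates as a function of x plus a function of y, so ∇C=0 decouples.
∂C/∂x = -12(x - 2)(x - 1)(x + 2) = 0 at x ∈ {-2, 1, 2}; ∂C/∂y = 30(y - 2)(y - 1)(y + 1)(y + 2) = 0 at y ∈ {-2, -1, 1, 2}.
The Hessian is diagonal: diag(C_xx, C_yy). Second derivatives: C_xx(-2)=-144, C_xx(1)=36, C_xx(2)=-48; C_yy(-2)=-360, C_yy(-1)=180, C_yy(1)=-180, C_yy(2)=360.
Local minima occur where both diagonal entries positive: (1, -1), (1, 2). Count: 2.

2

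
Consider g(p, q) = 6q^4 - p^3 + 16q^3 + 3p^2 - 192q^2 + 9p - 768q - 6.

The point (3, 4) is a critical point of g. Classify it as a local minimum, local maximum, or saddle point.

saddle point

The mixed partial ∂²g/∂p∂q is 0, so the Hessian at any point is diag(g_pp, g_qq) = diag(6(-p + 1), 24(3q^2 + 4q - 16)).
At (3, 4): H = diag(-12, 1152).
The eigenvalues have opposite signs, so H is indefinite: a saddle point.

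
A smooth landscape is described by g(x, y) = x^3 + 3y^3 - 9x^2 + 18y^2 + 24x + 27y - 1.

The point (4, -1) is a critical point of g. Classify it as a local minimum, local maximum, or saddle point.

The mixed partial ∂²g/∂x∂y is 0, so the Hessian at any point is diag(g_xx, g_yy) = diag(6(x - 3), 18(y + 2)).
At (4, -1): H = diag(6, 18).
Both eigenvalues are positive, so H is positive definite: a local minimum.

local minimum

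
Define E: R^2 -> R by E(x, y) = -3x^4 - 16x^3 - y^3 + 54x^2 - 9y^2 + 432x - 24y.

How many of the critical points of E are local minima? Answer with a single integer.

1

E separates as a function of x plus a function of y, so ∇E=0 decouples.
∂E/∂x = -12(x - 3)(x + 3)(x + 4) = 0 at x ∈ {-4, -3, 3}; ∂E/∂y = -3(y + 2)(y + 4) = 0 at y ∈ {-4, -2}.
The Hessian is diagonal: diag(E_xx, E_yy). Second derivatives: E_xx(-4)=-84, E_xx(-3)=72, E_xx(3)=-504; E_yy(-4)=6, E_yy(-2)=-6.
Local minima occur where both diagonal entries positive: (-3, -4). Count: 1.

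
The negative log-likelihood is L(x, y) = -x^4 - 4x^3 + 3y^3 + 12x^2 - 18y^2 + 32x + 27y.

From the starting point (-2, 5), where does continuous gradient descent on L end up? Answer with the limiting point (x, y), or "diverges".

L is separable, so gradient descent decouples: x follows -∂L/∂x, y follows -∂L/∂y.
∂L/∂x = -4(x - 2)(x + 1)(x + 4); at x=-2 this is -32, so x increases.
∂L/∂y = 9(y - 3)(y - 1); at y=5 this is 72, so y decreases.
x converges to its nearest critical value -1 (a local min of the x-part); y converges to 3. The iterate converges to (-1, 3).

(-1, 3)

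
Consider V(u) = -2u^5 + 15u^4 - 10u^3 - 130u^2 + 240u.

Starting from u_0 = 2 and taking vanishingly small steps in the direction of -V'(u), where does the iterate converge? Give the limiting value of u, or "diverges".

V'(u) = -10(u - 4)(u - 3)(u - 1)(u + 2), so V'(2) = -80.
Gradient descent moves in the -V' direction, i.e. u is increasing.
The nearest critical point in that direction is u = 3, where V'' = 100 > 0 (a local minimum). The iterate converges there.

3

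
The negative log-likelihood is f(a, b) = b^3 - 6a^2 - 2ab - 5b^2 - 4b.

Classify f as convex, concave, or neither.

The term b^3 is cubic, so the Hessian is not constant.
∂²f/∂b² = 6b - 10, which takes both signs as b varies (negative for sufficiently negative b). A diagonal entry of the Hessian changing sign means the Hessian is neither positive- nor negative-semidefinite on all of R^2.

neither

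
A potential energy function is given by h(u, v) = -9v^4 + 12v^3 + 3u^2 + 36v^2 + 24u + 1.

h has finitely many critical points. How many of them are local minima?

h separates as a function of u plus a function of v, so ∇h=0 decouples.
∂h/∂u = 6(u + 4) = 0 at u ∈ {-4}; ∂h/∂v = -36v(v - 2)(v + 1) = 0 at v ∈ {-1, 0, 2}.
The Hessian is diagonal: diag(h_uu, h_vv). Second derivatives: h_uu(-4)=6; h_vv(-1)=-108, h_vv(0)=72, h_vv(2)=-216.
Local minima occur where both diagonal entries positive: (-4, 0). Count: 1.

1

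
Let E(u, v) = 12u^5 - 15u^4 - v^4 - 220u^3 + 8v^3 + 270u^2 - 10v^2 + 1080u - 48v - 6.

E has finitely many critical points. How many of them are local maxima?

E separates as a function of u plus a function of v, so ∇E=0 decouples.
∂E/∂u = 60(u - 3)(u - 2)(u + 1)(u + 3) = 0 at u ∈ {-3, -1, 2, 3}; ∂E/∂v = -4(v - 4)(v - 3)(v + 1) = 0 at v ∈ {-1, 3, 4}.
The Hessian is diagonal: diag(E_uu, E_vv). Second derivatives: E_uu(-3)=-3600, E_uu(-1)=1440, E_uu(2)=-900, E_uu(3)=1440; E_vv(-1)=-80, E_vv(3)=16, E_vv(4)=-20.
Local maxima occur where both diagonal entries negative: (-3, -1), (-3, 4), (2, -1), (2, 4). Count: 4.

4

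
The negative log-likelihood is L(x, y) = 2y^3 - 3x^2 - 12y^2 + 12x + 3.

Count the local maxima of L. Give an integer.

1

L separates as a function of x plus a function of y, so ∇L=0 decouples.
∂L/∂x = -6(x - 2) = 0 at x ∈ {2}; ∂L/∂y = 6y(y - 4) = 0 at y ∈ {0, 4}.
The Hessian is diagonal: diag(L_xx, L_yy). Second derivatives: L_xx(2)=-6; L_yy(0)=-24, L_yy(4)=24.
Local maxima occur where both diagonal entries negative: (2, 0). Count: 1.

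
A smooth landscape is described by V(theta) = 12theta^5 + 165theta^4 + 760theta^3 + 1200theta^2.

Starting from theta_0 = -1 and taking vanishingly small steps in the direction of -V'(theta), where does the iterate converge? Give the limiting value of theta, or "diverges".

V'(theta) = 60theta(theta + 2)(theta + 4)(theta + 5), so V'(-1) = -720.
Gradient descent moves in the -V' direction, i.e. theta is increasing.
The nearest critical point in that direction is theta = 0, where V'' = 2400 > 0 (a local minimum). The iterate converges there.

0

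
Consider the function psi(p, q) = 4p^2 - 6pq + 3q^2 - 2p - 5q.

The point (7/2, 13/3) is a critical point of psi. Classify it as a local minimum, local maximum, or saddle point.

local minimum

The Hessian of psi is constant: H = [[8, -6], [-6, 6]].
det(H) = 8·6 − (-6)² = 12.
det(H) > 0 and tr(H) = 14 > 0, so H is positive definite and the point is a local minimum.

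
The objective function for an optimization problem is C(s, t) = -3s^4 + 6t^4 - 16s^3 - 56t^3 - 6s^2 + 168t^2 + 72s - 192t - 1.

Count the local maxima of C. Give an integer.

2

C separates as a function of s plus a function of t, so ∇C=0 decouples.
∂C/∂s = -12(s - 1)(s + 2)(s + 3) = 0 at s ∈ {-3, -2, 1}; ∂C/∂t = 24(t - 4)(t - 2)(t - 1) = 0 at t ∈ {1, 2, 4}.
The Hessian is diagonal: diag(C_ss, C_tt). Second derivatives: C_ss(-3)=-48, C_ss(-2)=36, C_ss(1)=-144; C_tt(1)=72, C_tt(2)=-48, C_tt(4)=144.
Local maxima occur where both diagonal entries negative: (-3, 2), (1, 2). Count: 2.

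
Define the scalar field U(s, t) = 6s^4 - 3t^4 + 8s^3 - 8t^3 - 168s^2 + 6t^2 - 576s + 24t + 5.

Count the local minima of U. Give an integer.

2

U separates as a function of s plus a function of t, so ∇U=0 decouples.
∂U/∂s = 24(s - 4)(s + 2)(s + 3) = 0 at s ∈ {-3, -2, 4}; ∂U/∂t = -12(t - 1)(t + 1)(t + 2) = 0 at t ∈ {-2, -1, 1}.
The Hessian is diagonal: diag(U_ss, U_tt). Second derivatives: U_ss(-3)=168, U_ss(-2)=-144, U_ss(4)=1008; U_tt(-2)=-36, U_tt(-1)=24, U_tt(1)=-72.
Local minima occur where both diagonal entries positive: (-3, -1), (4, -1). Count: 2.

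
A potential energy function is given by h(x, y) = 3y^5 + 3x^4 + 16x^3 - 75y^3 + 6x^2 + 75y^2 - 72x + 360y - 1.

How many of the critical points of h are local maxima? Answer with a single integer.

h separates as a function of x plus a function of y, so ∇h=0 decouples.
∂h/∂x = 12(x - 1)(x + 2)(x + 3) = 0 at x ∈ {-3, -2, 1}; ∂h/∂y = 15(y - 3)(y - 2)(y + 1)(y + 4) = 0 at y ∈ {-4, -1, 2, 3}.
The Hessian is diagonal: diag(h_xx, h_yy). Second derivatives: h_xx(-3)=48, h_xx(-2)=-36, h_xx(1)=144; h_yy(-4)=-1890, h_yy(-1)=540, h_yy(2)=-270, h_yy(3)=420.
Local maxima occur where both diagonal entries negative: (-2, -4), (-2, 2). Count: 2.

2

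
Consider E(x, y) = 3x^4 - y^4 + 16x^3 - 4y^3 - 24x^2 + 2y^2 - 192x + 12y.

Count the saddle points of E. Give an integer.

5

E separates as a function of x plus a function of y, so ∇E=0 decouples.
∂E/∂x = 12(x - 2)(x + 2)(x + 4) = 0 at x ∈ {-4, -2, 2}; ∂E/∂y = -4(y - 1)(y + 1)(y + 3) = 0 at y ∈ {-3, -1, 1}.
The Hessian is diagonal: diag(E_xx, E_yy). Second derivatives: E_xx(-4)=144, E_xx(-2)=-96, E_xx(2)=288; E_yy(-3)=-32, E_yy(-1)=16, E_yy(1)=-32.
Saddle points occur where the two diagonal entries have opposite signs: (-4, -3), (-4, 1), (-2, -1), (2, -3), (2, 1). Count: 5.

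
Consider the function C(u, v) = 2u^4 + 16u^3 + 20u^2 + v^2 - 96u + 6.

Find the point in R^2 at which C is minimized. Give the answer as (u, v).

(1, 0)

C(u,v) separates as P(u) + Q(v) + 6, so its minimum is min P + min Q + 6.
P'(u) = 8(u - 1)(u + 3)(u + 4) vanishes at u ∈ {-4, -3, 1}; Q'(v) = 2v vanishes at v ∈ {0}.
Local minima of P (where P''>0): P(-4)=192, P(1)=-58. Local minima of Q: Q(0)=0.
So the global minimum of C is P(1) + Q(0) + 6 = -58 + 0 + 6 = -52, attained at (1, 0).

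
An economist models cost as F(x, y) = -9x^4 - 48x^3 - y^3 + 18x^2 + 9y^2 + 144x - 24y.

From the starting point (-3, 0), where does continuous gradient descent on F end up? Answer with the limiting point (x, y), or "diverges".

F is separable, so gradient descent decouples: x follows -∂F/∂x, y follows -∂F/∂y.
∂F/∂x = -36(x - 1)(x + 1)(x + 4); at x=-3 this is -288, so x increases.
∂F/∂y = -3(y - 4)(y - 2); at y=0 this is -24, so y increases.
x converges to its nearest critical value -1 (a local min of the x-part); y converges to 2. The iterate converges to (-1, 2).

(-1, 2)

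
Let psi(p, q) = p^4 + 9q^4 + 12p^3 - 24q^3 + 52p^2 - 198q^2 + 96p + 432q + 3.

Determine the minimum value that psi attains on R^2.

psi(p,q) separates as A(p) + B(q) + 3, so its minimum is min A + min B + 3.
A'(p) = 4(p + 2)(p + 3)(p + 4) vanishes at p ∈ {-4, -3, -2}; B'(q) = 36(q - 4)(q - 1)(q + 3) vanishes at q ∈ {-3, 1, 4}.
Local minima of A (where A''>0): A(-4)=-64, A(-2)=-64. Local minima of B: B(-3)=-1701, B(4)=-672.
So the global minimum of psi is A(-4) + B(-3) + 3 = -64 − 1701 + 3 = -1762, attained at (-4, -3).

-1762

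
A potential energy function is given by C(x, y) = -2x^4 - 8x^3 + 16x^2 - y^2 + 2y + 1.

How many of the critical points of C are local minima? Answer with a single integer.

C separates as a function of x plus a function of y, so ∇C=0 decouples.
∂C/∂x = -8x(x - 1)(x + 4) = 0 at x ∈ {-4, 0, 1}; ∂C/∂y = -2(y - 1) = 0 at y ∈ {1}.
The Hessian is diagonal: diag(C_xx, C_yy). Second derivatives: C_xx(-4)=-160, C_xx(0)=32, C_xx(1)=-40; C_yy(1)=-2.
Local minima occur where both diagonal entries positive: none. Count: 0.

0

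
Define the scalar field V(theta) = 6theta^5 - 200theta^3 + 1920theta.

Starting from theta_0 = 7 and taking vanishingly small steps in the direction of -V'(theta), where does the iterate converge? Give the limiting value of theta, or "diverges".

V'(theta) = 30(theta - 4)(theta - 2)(theta + 2)(theta + 4), so V'(7) = 44550.
Gradient descent moves in the -V' direction, i.e. theta is decreasing.
The nearest critical point in that direction is theta = 4, where V'' = 2880 > 0 (a local minimum). The iterate converges there.

4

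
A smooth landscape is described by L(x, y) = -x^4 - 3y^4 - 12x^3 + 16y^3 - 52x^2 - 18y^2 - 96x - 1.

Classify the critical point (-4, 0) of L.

local maximum

The mixed partial ∂²L/∂x∂y is 0, so the Hessian at any point is diag(L_xx, L_yy) = diag(-4(3x^2 + 18x + 26), 12(-3y^2 + 8y - 3)).
At (-4, 0): H = diag(-8, -36).
Both eigenvalues are negative, so H is negative definite: a local maximum.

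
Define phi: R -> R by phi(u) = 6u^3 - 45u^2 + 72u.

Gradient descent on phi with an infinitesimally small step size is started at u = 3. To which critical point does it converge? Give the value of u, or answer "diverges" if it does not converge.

phi'(u) = 18(u - 4)(u - 1), so phi'(3) = -36.
Gradient descent moves in the -phi' direction, i.e. u is increasing.
The nearest critical point in that direction is u = 4, where phi'' = 54 > 0 (a local minimum). The iterate converges there.

4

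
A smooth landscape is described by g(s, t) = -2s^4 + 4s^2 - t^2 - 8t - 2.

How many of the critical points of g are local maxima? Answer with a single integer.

g separates as a function of s plus a function of t, so ∇g=0 decouples.
∂g/∂s = -8s(s - 1)(s + 1) = 0 at s ∈ {-1, 0, 1}; ∂g/∂t = -2(t + 4) = 0 at t ∈ {-4}.
The Hessian is diagonal: diag(g_ss, g_tt). Second derivatives: g_ss(-1)=-16, g_ss(0)=8, g_ss(1)=-16; g_tt(-4)=-2.
Local maxima occur where both diagonal entries negative: (-1, -4), (1, -4). Count: 2.

2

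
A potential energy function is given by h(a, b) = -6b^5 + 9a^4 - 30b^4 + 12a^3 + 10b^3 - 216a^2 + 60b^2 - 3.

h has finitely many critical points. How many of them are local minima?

h separates as a function of a plus a function of b, so ∇h=0 decouples.
∂h/∂a = 36a(a - 3)(a + 4) = 0 at a ∈ {-4, 0, 3}; ∂h/∂b = -30b(b - 1)(b + 1)(b + 4) = 0 at b ∈ {-4, -1, 0, 1}.
The Hessian is diagonal: diag(h_aa, h_bb). Second derivatives: h_aa(-4)=1008, h_aa(0)=-432, h_aa(3)=756; h_bb(-4)=1800, h_bb(-1)=-180, h_bb(0)=120, h_bb(1)=-300.
Local minima occur where both diagonal entries positive: (-4, -4), (-4, 0), (3, -4), (3, 0). Count: 4.

4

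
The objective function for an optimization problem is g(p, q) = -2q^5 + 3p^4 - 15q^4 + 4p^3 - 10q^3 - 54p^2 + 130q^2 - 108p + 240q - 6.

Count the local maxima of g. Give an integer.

g separates as a function of p plus a function of q, so ∇g=0 decouples.
∂g/∂p = 12(p - 3)(p + 1)(p + 3) = 0 at p ∈ {-3, -1, 3}; ∂g/∂q = -10(q - 2)(q + 1)(q + 3)(q + 4) = 0 at q ∈ {-4, -3, -1, 2}.
The Hessian is diagonal: diag(g_pp, g_qq). Second derivatives: g_pp(-3)=144, g_pp(-1)=-96, g_pp(3)=288; g_qq(-4)=180, g_qq(-3)=-100, g_qq(-1)=180, g_qq(2)=-900.
Local maxima occur where both diagonal entries negative: (-1, -3), (-1, 2). Count: 2.

2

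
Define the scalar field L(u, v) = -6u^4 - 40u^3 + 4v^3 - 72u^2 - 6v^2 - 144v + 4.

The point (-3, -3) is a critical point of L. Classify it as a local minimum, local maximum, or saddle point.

The mixed partial ∂²L/∂u∂v is 0, so the Hessian at any point is diag(L_uu, L_vv) = diag(-24(3u^2 + 10u + 6), 12(2v - 1)).
At (-3, -3): H = diag(-72, -84).
Both eigenvalues are negative, so H is negative definite: a local maximum.

local maximum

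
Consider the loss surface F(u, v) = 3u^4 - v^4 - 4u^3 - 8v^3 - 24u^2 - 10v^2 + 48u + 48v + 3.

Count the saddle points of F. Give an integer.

5

F separates as a function of u plus a function of v, so ∇F=0 decouples.
∂F/∂u = 12(u - 2)(u - 1)(u + 2) = 0 at u ∈ {-2, 1, 2}; ∂F/∂v = -4(v - 1)(v + 3)(v + 4) = 0 at v ∈ {-4, -3, 1}.
The Hessian is diagonal: diag(F_uu, F_vv). Second derivatives: F_uu(-2)=144, F_uu(1)=-36, F_uu(2)=48; F_vv(-4)=-20, F_vv(-3)=16, F_vv(1)=-80.
Saddle points occur where the two diagonal entries have opposite signs: (-2, -4), (-2, 1), (1, -3), (2, -4), (2, 1). Count: 5.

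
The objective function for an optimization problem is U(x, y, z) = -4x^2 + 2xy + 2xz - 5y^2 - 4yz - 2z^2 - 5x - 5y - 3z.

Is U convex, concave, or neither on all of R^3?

U is quadratic, so its Hessian is the constant matrix H = [[-8, 2, 2], [2, -10, -4], [2, -4, -4]].
Leading principal minors: -8, 76, -168.
Signs alternate −, +, − ⇒ H ≺ 0 ⇒ concave.

concave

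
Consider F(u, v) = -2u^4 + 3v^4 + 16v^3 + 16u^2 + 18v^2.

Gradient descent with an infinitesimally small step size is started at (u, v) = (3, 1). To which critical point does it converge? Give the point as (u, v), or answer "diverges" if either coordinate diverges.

diverges

F is separable, so gradient descent decouples: u follows -∂F/∂u, v follows -∂F/∂v.
∂F/∂u = -8u(u - 2)(u + 2); at u=3 this is -120, so u increases.
∂F/∂v = 12v(v + 1)(v + 3); at v=1 this is 96, so v decreases.
The u-coordinate has no critical point in that direction and runs off to infinity.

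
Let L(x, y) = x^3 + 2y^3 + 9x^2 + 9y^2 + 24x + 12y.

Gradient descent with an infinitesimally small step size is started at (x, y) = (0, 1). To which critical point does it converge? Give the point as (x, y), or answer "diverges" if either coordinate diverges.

L is separable, so gradient descent decouples: x follows -∂L/∂x, y follows -∂L/∂y.
∂L/∂x = 3(x + 2)(x + 4); at x=0 this is 24, so x decreases.
∂L/∂y = 6(y + 1)(y + 2); at y=1 this is 36, so y decreases.
x converges to its nearest critical value -2 (a local min of the x-part); y converges to -1. The iterate converges to (-2, -1).

(-2, -1)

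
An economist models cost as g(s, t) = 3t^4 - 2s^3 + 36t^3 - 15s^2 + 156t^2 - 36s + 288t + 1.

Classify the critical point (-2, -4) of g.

The mixed partial ∂²g/∂s∂t is 0, so the Hessian at any point is diag(g_ss, g_tt) = diag(-6(2s + 5), 12(3t^2 + 18t + 26)).
At (-2, -4): H = diag(-6, 24).
The eigenvalues have opposite signs, so H is indefinite: a saddle point.

saddle point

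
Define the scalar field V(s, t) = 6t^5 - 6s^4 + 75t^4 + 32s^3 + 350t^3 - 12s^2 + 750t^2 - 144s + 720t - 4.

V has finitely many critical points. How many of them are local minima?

2

V separates as a function of s plus a function of t, so ∇V=0 decouples.
∂V/∂s = -24(s - 3)(s - 2)(s + 1) = 0 at s ∈ {-1, 2, 3}; ∂V/∂t = 30(t + 1)(t + 2)(t + 3)(t + 4) = 0 at t ∈ {-4, -3, -2, -1}.
The Hessian is diagonal: diag(V_ss, V_tt). Second derivatives: V_ss(-1)=-288, V_ss(2)=72, V_ss(3)=-96; V_tt(-4)=-180, V_tt(-3)=60, V_tt(-2)=-60, V_tt(-1)=180.
Local minima occur where both diagonal entries positive: (2, -3), (2, -1). Count: 2.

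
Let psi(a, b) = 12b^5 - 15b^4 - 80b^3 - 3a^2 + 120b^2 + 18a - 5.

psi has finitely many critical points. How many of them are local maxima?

2

psi separates as a function of a plus a function of b, so ∇psi=0 decouples.
∂psi/∂a = -6(a - 3) = 0 at a ∈ {3}; ∂psi/∂b = 60b(b - 2)(b - 1)(b + 2) = 0 at b ∈ {-2, 0, 1, 2}.
The Hessian is diagonal: diag(psi_aa, psi_bb). Second derivatives: psi_aa(3)=-6; psi_bb(-2)=-1440, psi_bb(0)=240, psi_bb(1)=-180, psi_bb(2)=480.
Local maxima occur where both diagonal entries negative: (3, -2), (3, 1). Count: 2.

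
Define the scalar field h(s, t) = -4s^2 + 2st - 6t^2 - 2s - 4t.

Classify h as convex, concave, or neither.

concave

h is quadratic, so its Hessian is the constant matrix H = [[-8, 2], [2, -12]].
det(H) = 92, tr(H) = -20.
det(H) > 0 and tr(H) < 0, so H is negative definite everywhere: concave.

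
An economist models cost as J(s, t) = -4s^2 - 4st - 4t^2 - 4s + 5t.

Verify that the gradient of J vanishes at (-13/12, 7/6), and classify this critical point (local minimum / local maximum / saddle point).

∇J = (-8s - 4t - 4, -4s - 8t + 5); substituting (-13/12, 7/6) gives ∇J = (0, 0), so (-13/12, 7/6) is indeed a critical point.
The Hessian of J is constant: H = [[-8, -4], [-4, -8]].
det(H) = (-8)·(-8) − (-4)² = 48.
det(H) > 0 and tr(H) = -16 < 0, so H is negative definite and the point is a local maximum.

local maximum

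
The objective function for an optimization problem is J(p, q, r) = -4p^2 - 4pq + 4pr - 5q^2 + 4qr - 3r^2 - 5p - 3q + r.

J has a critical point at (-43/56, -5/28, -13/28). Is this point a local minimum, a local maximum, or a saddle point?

local maximum

The Hessian is constant: H = [[-8, -4, 4], [-4, -10, 4], [4, 4, -6]].
Leading principal minors: Δ₁ = -8, Δ₂ = 64, Δ₃ = -224.
The minors alternate sign starting negative (−, +, −), so H is negative definite: a local maximum.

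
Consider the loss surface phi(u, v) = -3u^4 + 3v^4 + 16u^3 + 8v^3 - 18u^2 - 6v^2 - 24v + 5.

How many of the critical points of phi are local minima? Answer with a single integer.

phi separates as a function of u plus a function of v, so ∇phi=0 decouples.
∂phi/∂u = -12u(u - 3)(u - 1) = 0 at u ∈ {0, 1, 3}; ∂phi/∂v = 12(v - 1)(v + 1)(v + 2) = 0 at v ∈ {-2, -1, 1}.
The Hessian is diagonal: diag(phi_uu, phi_vv). Second derivatives: phi_uu(0)=-36, phi_uu(1)=24, phi_uu(3)=-72; phi_vv(-2)=36, phi_vv(-1)=-24, phi_vv(1)=72.
Local minima occur where both diagonal entries positive: (1, -2), (1, 1). Count: 2.

2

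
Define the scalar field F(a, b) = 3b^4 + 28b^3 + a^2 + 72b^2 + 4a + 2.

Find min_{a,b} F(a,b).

F(a,b) separates as P(a) + Q(b) + 2, so its minimum is min P + min Q + 2.
P'(a) = 2a + 4 vanishes at a ∈ {-2}; Q'(b) = 12b(b + 3)(b + 4) vanishes at b ∈ {-4, -3, 0}.
Local minima of P (where P''>0): P(-2)=-4. Local minima of Q: Q(-4)=128, Q(0)=0.
So the global minimum of F is P(-2) + Q(0) + 2 = -4 + 0 + 2 = -2, attained at (-2, 0).

-2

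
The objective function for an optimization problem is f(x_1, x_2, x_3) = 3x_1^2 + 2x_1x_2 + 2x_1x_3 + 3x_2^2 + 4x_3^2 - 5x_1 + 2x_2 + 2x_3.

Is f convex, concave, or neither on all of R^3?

convex

f is quadratic, so its Hessian is the constant matrix H = [[6, 2, 2], [2, 6, 0], [2, 0, 8]].
Leading principal minors: 6, 32, 232.
All positive ⇒ H ≻ 0 ⇒ convex.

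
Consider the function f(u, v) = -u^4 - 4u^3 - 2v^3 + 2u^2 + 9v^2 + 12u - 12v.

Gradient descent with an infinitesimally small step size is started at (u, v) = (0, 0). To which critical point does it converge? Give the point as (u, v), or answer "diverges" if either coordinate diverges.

f is separable, so gradient descent decouples: u follows -∂f/∂u, v follows -∂f/∂v.
∂f/∂u = -4(u - 1)(u + 1)(u + 3); at u=0 this is 12, so u decreases.
∂f/∂v = -6(v - 2)(v - 1); at v=0 this is -12, so v increases.
u converges to its nearest critical value -1 (a local min of the u-part); v converges to 1. The iterate converges to (-1, 1).

(-1, 1)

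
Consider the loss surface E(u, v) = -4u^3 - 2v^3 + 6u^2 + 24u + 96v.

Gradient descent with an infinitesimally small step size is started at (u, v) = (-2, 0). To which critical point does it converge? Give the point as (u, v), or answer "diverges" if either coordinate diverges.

(-1, -4)

E is separable, so gradient descent decouples: u follows -∂E/∂u, v follows -∂E/∂v.
∂E/∂u = -12(u - 2)(u + 1); at u=-2 this is -48, so u increases.
∂E/∂v = -6(v - 4)(v + 4); at v=0 this is 96, so v decreases.
u converges to its nearest critical value -1 (a local min of the u-part); v converges to -4. The iterate converges to (-1, -4).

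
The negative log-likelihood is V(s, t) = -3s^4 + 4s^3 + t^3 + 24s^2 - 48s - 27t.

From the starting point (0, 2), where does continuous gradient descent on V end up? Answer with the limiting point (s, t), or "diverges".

(1, 3)

V is separable, so gradient descent decouples: s follows -∂V/∂s, t follows -∂V/∂t.
∂V/∂s = -12(s - 2)(s - 1)(s + 2); at s=0 this is -48, so s increases.
∂V/∂t = 3(t - 3)(t + 3); at t=2 this is -15, so t increases.
s converges to its nearest critical value 1 (a local min of the s-part); t converges to 3. The iterate converges to (1, 3).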